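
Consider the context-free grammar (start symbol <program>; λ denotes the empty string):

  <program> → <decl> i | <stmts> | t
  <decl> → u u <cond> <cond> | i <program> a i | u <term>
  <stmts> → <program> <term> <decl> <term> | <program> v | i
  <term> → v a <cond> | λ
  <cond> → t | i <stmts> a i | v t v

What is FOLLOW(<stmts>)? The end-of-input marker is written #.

{ #, a, i, u, v }

In <program> → <stmts>: <stmts> is at the end, add FOLLOW(<program>) = { #, a, i, u, v }.
In <cond> → i <stmts> a i: add FIRST(a i) = { a }.
Union: FOLLOW(<stmts>) = { #, a, i, u, v }.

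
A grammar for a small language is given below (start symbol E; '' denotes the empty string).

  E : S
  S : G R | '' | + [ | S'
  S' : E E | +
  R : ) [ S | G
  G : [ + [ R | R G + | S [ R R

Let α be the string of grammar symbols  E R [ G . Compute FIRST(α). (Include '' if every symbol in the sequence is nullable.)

Add FIRST(E)\{''} = { ), +, [ }; E is nullable, continue.
Add FIRST(R) = { ), +, [ }; R is not nullable, stop.

{ ), +, [ }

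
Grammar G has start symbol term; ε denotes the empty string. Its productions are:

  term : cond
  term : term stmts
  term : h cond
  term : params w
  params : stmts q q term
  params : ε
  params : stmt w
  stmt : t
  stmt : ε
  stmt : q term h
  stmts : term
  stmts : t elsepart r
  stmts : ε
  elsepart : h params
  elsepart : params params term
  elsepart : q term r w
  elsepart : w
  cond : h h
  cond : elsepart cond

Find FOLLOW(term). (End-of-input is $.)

{ $, h, q, r, t, w }

term is the start symbol, so $ ∈ FOLLOW(term).
In term : term stmts: add FIRST(stmts)\{ε} = { h, q, t, w }.
  Since stmts is nullable, also add FOLLOW(term) = { $, h, q, r, t, w }.
In params : stmts q q term: term is at the end, add FOLLOW(params) = { h, q, r, t, w }.
In stmt : q term h: add FIRST(h) = { h }.
In stmts : term: term is at the end, add FOLLOW(stmts) = { $, h, q, r, t, w }.
In elsepart : params params term: term is at the end, add FOLLOW(elsepart) = { h, q, r, t, w }.
In elsepart : q term r w: add FIRST(r w) = { r }.
Union: FOLLOW(term) = { $, h, q, r, t, w }.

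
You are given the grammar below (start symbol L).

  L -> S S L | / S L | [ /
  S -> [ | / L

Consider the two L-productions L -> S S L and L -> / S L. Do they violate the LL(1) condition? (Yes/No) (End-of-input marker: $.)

Yes

FIRST(S S L) = { /, [ } and FIRST(/ S L) = { / }.
Both contain /, so the two alternatives are not disjoint — LL(1) conflict.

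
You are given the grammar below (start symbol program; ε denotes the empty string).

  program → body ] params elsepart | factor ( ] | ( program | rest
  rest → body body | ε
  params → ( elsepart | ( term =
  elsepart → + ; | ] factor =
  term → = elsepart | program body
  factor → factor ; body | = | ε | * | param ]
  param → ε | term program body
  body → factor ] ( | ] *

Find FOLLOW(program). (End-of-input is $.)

{ $, (, *, ;, =, ] }

program is the start symbol, so $ ∈ FOLLOW(program).
In program → ( program: program is at the end, add FOLLOW(program) = { $, (, *, ;, =, ] }.
In term → program body: add FIRST(body) = { (, *, ;, =, ] }.
In param → term program body: add FIRST(body) = { (, *, ;, =, ] }.
Union: FOLLOW(program) = { $, (, *, ;, =, ] }.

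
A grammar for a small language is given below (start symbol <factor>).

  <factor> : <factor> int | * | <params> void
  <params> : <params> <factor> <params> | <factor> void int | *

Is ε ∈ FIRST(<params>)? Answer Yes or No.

No

No nonterminal in this grammar is nullable.
No production of <params> has an RHS whose symbols are all nullable, so <params> is not nullable.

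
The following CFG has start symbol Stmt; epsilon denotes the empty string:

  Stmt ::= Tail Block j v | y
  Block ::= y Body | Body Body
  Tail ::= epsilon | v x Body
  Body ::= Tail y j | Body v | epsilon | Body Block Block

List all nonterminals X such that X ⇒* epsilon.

Directly nullable (have an epsilon-production): Tail, Body.
Block ::= Body Body with every symbol nullable, so Block is nullable.
No other nonterminal has a production whose RHS symbols are all nullable.

{ Block, Body, Tail }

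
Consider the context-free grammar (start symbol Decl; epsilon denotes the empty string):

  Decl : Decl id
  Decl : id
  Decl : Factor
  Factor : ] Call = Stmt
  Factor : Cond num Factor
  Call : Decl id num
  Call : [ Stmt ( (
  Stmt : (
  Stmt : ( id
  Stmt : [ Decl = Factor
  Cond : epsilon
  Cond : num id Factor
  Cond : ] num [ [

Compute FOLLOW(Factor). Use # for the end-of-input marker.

{ #, (, =, id, num }

In Decl : Factor: Factor is at the end, add FOLLOW(Decl) = { #, =, id }.
In Factor : Cond num Factor: Factor is at the end, add FOLLOW(Factor) = { #, (, =, id, num }.
In Stmt : [ Decl = Factor: Factor is at the end, add FOLLOW(Stmt) = { #, (, =, id, num }.
In Cond : num id Factor: Factor is at the end, add FOLLOW(Cond) = { num }.
Union: FOLLOW(Factor) = { #, (, =, id, num }.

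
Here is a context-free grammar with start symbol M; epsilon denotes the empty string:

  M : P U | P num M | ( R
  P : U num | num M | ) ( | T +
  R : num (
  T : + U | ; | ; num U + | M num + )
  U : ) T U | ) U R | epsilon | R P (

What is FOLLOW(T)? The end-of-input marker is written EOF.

In P : T +: add FIRST(+) = { + }.
In U : ) T U: add FIRST(U)\{epsilon} = { ), num }.
  Since U is nullable, also add FOLLOW(U) = { EOF, (, ), +, num }.
Union: FOLLOW(T) = { EOF, (, ), +, num }.

{ EOF, (, ), +, num }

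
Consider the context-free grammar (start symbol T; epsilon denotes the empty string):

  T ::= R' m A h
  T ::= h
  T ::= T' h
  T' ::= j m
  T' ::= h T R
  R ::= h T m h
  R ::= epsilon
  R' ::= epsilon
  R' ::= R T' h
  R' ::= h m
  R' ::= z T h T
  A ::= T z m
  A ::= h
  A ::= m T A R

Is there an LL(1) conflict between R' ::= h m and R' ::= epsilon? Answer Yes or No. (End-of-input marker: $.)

FIRST(h m) = { h } and FIRST(epsilon) = { epsilon }.
The second is nullable but FOLLOW(R') = { m } is disjoint from FIRST of the first.

No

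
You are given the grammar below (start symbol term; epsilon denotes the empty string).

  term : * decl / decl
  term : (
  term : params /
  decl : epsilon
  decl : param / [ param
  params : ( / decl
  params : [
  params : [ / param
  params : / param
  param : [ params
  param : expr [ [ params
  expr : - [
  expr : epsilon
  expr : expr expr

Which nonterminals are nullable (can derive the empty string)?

Directly nullable (have an epsilon-production): decl, expr.
No other nonterminal has a production whose RHS symbols are all nullable.

{ decl, expr }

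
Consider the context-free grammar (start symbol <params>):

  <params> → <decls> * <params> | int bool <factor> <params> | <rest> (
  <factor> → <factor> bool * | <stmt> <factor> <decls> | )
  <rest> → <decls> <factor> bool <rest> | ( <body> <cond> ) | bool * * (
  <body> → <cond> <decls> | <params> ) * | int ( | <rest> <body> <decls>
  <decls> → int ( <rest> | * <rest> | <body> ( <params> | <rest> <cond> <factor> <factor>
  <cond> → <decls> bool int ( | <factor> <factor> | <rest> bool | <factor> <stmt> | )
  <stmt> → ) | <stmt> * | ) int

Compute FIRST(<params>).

From <params> → <decls> * <params>: add FIRST(<decls>) = { (, ), *, bool, int }.
<params> → int bool <factor> <params> contributes {int}.
From <params> → <rest> (: add FIRST(<rest>) = { (, ), *, bool, int }.
Union: FIRST(<params>) = { (, ), *, bool, int }.

{ (, ), *, bool, int }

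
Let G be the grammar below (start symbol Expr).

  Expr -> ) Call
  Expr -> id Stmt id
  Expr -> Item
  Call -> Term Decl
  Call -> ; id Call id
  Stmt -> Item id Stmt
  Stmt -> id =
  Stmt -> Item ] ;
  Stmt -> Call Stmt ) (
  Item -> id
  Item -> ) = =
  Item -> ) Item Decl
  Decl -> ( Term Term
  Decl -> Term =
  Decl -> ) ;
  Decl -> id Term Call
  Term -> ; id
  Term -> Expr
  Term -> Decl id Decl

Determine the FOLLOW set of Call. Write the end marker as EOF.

{ EOF, (, ), ;, =, ], id }

In Expr -> ) Call: Call is at the end, add FOLLOW(Expr) = { EOF, (, ), ;, =, ], id }.
In Call -> ; id Call id: add FIRST(id) = { id }.
In Stmt -> Call Stmt ) (: add FIRST(Stmt ) () = { (, ), ;, id }.
In Decl -> id Term Call: Call is at the end, add FOLLOW(Decl) = { EOF, (, ), ;, =, ], id }.
Union: FOLLOW(Call) = { EOF, (, ), ;, =, ], id }.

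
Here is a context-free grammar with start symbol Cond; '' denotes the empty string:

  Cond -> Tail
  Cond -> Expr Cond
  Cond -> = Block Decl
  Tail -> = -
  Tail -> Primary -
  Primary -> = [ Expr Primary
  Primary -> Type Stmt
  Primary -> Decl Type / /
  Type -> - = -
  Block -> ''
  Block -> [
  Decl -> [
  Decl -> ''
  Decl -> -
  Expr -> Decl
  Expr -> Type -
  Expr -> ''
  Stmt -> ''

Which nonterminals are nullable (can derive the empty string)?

{ Block, Decl, Expr, Stmt }

Directly nullable (have an ''-production): Block, Decl, Expr, Stmt.
No other nonterminal has a production whose RHS symbols are all nullable.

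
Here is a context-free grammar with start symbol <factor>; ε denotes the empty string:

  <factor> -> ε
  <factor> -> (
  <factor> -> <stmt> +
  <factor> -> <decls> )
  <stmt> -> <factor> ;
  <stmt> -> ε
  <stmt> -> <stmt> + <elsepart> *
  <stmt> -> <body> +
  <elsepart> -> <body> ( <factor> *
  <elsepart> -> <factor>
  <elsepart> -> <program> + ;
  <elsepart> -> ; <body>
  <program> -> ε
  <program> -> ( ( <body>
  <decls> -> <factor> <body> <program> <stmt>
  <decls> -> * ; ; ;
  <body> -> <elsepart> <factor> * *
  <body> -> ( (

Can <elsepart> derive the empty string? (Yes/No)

Yes

<elsepart> -> <factor> and each of <factor> is nullable, so <elsepart> ⇒* ε.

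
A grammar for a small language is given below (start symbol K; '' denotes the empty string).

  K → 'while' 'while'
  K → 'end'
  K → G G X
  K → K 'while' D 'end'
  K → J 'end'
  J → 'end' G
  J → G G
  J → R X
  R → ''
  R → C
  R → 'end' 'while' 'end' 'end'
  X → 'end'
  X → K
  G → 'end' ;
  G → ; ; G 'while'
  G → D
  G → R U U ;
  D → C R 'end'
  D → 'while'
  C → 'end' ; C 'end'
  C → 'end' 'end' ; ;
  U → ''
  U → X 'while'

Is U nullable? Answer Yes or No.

U has an ''-production, so U ⇒ ''.

Yes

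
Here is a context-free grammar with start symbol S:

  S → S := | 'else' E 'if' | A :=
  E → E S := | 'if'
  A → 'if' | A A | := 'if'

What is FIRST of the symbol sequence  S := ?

{ 'else', 'if', := }

Add FIRST(S) = { 'else', 'if', := }; S is not nullable, stop.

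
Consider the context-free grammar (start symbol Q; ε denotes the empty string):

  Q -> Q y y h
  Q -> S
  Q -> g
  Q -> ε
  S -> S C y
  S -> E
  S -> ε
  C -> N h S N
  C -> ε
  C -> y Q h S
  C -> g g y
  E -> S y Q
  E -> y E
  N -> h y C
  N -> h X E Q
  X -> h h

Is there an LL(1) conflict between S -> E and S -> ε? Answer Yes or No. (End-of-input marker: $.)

Yes

FIRST(E) = { g, h, y } and FIRST(ε) = { ε }.
The second alternative is nullable and FOLLOW(S) = { $, g, h, y } shares g with FIRST of the first — conflict.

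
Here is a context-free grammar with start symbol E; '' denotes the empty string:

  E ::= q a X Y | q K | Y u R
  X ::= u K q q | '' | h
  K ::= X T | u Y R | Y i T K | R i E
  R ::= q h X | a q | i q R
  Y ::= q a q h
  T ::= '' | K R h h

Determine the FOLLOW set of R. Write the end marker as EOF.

{ EOF, a, h, i, q }

In E ::= Y u R: R is at the end, add FOLLOW(E) = { EOF, a, i, q }.
In K ::= u Y R: R is at the end, add FOLLOW(K) = { EOF, a, i, q }.
In K ::= R i E: add FIRST(i E) = { i }.
In R ::= i q R: R is at the end, add FOLLOW(R) = { EOF, a, h, i, q }.
In T ::= K R h h: add FIRST(h h) = { h }.
Union: FOLLOW(R) = { EOF, a, h, i, q }.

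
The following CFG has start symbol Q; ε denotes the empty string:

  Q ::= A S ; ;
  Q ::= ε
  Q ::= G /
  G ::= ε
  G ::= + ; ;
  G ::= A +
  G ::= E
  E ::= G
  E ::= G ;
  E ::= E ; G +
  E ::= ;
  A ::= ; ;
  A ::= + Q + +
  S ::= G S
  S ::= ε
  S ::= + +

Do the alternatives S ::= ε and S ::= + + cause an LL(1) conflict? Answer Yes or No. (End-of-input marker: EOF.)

No

FIRST(ε) = { ε } and FIRST(+ +) = { + }.
The first is nullable but FOLLOW(S) = { ; } is disjoint from FIRST of the second.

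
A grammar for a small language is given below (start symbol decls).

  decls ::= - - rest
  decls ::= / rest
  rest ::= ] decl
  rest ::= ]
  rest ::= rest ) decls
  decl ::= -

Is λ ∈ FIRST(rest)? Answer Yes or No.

No

No nonterminal in this grammar is nullable.
No production of rest has an RHS whose symbols are all nullable, so rest is not nullable.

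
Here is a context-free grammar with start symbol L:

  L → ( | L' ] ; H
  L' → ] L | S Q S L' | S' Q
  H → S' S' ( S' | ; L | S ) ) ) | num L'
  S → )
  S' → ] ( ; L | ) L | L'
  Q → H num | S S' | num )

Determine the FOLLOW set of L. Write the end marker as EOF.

{ EOF, (, ), ;, ], num }

L is the start symbol, so EOF ∈ FOLLOW(L).
In L' → ] L: L is at the end, add FOLLOW(L') = { EOF, (, ), ;, ], num }.
In H → ; L: L is at the end, add FOLLOW(H) = { EOF, (, ), ;, ], num }.
In S' → ] ( ; L: L is at the end, add FOLLOW(S') = { EOF, (, ), ;, ], num }.
In S' → ) L: L is at the end, add FOLLOW(S') = { EOF, (, ), ;, ], num }.
Union: FOLLOW(L) = { EOF, (, ), ;, ], num }.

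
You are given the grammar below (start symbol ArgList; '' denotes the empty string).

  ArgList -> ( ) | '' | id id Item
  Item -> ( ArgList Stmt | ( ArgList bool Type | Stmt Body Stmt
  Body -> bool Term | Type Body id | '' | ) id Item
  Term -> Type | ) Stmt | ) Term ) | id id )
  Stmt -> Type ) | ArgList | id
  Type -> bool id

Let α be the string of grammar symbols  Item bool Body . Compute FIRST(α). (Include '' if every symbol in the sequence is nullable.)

Add FIRST(Item)\{''} = { (, ), bool, id }; Item is nullable, continue.
bool is a terminal; add {bool} and stop.

{ (, ), bool, id }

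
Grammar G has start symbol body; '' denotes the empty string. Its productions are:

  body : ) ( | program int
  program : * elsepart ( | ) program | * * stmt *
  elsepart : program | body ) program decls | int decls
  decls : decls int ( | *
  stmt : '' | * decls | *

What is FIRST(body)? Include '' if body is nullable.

body : ) ( contributes {)}.
From body : program int: add FIRST(program) = { ), * }.
Union: FIRST(body) = { ), * }.

{ ), * }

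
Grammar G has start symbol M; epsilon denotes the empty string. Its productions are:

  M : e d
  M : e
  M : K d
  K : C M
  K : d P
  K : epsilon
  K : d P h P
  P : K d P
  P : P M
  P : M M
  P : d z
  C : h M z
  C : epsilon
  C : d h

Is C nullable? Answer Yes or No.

C has an epsilon-production, so C ⇒ epsilon.

Yes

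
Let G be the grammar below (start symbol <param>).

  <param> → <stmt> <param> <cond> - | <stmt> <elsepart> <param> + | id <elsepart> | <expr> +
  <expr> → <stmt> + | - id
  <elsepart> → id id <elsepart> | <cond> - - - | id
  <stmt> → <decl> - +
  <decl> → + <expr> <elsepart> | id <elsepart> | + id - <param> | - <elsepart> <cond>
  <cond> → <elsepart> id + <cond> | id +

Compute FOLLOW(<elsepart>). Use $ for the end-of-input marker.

{ $, +, -, id }

In <param> → <stmt> <elsepart> <param> +: add FIRST(<param> +) = { +, -, id }.
In <param> → id <elsepart>: <elsepart> is at the end, add FOLLOW(<param>) = { $, +, -, id }.
In <elsepart> → id id <elsepart>: <elsepart> is at the end, add FOLLOW(<elsepart>) = { $, +, -, id }.
In <decl> → + <expr> <elsepart>: <elsepart> is at the end, add FOLLOW(<decl>) = { - }.
In <decl> → id <elsepart>: <elsepart> is at the end, add FOLLOW(<decl>) = { - }.
In <decl> → - <elsepart> <cond>: add FIRST(<cond>) = { id }.
In <cond> → <elsepart> id + <cond>: add FIRST(id + <cond>) = { id }.
Union: FOLLOW(<elsepart>) = { $, +, -, id }.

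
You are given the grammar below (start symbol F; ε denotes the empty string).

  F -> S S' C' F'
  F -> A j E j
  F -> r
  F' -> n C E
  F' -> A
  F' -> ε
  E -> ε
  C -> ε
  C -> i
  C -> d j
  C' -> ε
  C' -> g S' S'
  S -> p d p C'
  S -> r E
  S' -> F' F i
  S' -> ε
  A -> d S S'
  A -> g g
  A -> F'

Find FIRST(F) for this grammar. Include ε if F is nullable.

{ d, g, j, n, p, r }

From F -> S S' C' F': add FIRST(S) = { p, r }.
From F -> A j E j: A nullable, take FIRST(A) ∪ {j} = { d, g, j, n }.
F -> r contributes {r}.
Union: FIRST(F) = { d, g, j, n, p, r }.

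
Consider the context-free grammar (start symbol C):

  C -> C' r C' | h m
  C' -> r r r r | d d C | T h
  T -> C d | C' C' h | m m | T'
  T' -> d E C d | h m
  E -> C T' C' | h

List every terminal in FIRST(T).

From T -> C d: add FIRST(C) = { d, h, m, r }.
From T -> C' C' h: add FIRST(C') = { d, h, m, r }.
T -> m m contributes {m}.
From T -> T': add FIRST(T') = { d, h }.
Union: FIRST(T) = { d, h, m, r }.

{ d, h, m, r }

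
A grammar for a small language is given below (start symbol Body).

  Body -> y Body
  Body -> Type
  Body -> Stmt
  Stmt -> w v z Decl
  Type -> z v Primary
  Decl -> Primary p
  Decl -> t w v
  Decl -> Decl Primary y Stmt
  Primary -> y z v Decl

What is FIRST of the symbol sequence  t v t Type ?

{ t }

t is a terminal; add {t} and stop.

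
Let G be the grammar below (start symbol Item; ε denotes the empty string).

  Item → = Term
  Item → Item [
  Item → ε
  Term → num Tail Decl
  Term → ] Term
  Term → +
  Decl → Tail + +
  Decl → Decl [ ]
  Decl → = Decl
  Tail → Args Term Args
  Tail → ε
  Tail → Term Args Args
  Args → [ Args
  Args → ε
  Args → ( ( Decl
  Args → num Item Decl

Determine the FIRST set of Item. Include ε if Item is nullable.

Item → = Term contributes {=}.
From Item → Item [: Item nullable, take FIRST(Item) ∪ {[} = { =, [ }.
Item → ε contributes ε.
Union: FIRST(Item) = { =, [, ε }.

{ =, [, ε }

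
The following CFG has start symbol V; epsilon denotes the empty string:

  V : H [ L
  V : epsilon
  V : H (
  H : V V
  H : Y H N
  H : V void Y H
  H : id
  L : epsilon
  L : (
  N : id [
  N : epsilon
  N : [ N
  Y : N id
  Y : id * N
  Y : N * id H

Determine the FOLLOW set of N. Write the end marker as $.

{ (, *, [, id, void }

In H : Y H N: N is at the end, add FOLLOW(H) = { (, *, [, id, void }.
In N : [ N: N is at the end, add FOLLOW(N) = { (, *, [, id, void }.
In Y : N id: add FIRST(id) = { id }.
In Y : id * N: N is at the end, add FOLLOW(Y) = { (, *, [, id, void }.
In Y : N * id H: add FIRST(* id H) = { * }.
Union: FOLLOW(N) = { (, *, [, id, void }.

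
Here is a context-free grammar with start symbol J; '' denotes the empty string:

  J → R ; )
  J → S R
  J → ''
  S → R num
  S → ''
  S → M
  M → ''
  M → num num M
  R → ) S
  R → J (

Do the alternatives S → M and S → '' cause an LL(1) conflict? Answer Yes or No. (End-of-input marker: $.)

FIRST(M) = { num, '' } and FIRST('') = { '' }.
Both alternatives are nullable, violating the LL(1) condition.

Yes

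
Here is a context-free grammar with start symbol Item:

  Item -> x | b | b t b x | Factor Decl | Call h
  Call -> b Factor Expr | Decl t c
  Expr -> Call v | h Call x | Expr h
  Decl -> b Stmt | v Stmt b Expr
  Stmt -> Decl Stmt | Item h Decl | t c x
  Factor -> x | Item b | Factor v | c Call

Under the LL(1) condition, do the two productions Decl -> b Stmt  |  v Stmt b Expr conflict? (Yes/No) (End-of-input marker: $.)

No

FIRST(b Stmt) = { b } and FIRST(v Stmt b Expr) = { v }.
The FIRST sets are disjoint and neither alternative is nullable — no conflict.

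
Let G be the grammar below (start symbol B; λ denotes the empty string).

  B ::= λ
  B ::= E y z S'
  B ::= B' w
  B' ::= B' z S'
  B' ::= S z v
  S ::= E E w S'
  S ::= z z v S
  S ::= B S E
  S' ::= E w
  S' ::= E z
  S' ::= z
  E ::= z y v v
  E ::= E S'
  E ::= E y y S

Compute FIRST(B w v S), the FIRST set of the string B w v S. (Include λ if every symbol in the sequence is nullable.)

Add FIRST(B)\{λ} = { z }; B is nullable, continue.
w is a terminal; add {w} and stop.

{ w, z }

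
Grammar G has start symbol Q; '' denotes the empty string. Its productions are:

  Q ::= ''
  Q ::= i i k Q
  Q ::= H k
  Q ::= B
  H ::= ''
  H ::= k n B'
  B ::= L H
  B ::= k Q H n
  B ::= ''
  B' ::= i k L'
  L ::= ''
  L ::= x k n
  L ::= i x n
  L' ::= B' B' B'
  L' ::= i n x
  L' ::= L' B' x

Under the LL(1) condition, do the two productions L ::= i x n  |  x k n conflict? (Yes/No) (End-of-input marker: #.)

No

FIRST(i x n) = { i } and FIRST(x k n) = { x }.
The FIRST sets are disjoint and neither alternative is nullable — no conflict.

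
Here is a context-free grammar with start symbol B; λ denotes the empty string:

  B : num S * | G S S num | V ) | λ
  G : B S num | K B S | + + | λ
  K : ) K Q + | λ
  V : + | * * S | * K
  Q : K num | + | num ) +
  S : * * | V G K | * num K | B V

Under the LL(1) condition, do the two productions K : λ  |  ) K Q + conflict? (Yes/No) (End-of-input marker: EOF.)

Yes

FIRST(λ) = { λ } and FIRST() K Q +) = { ) }.
The first alternative is nullable and FOLLOW(K) = { ), *, +, num } shares ) with FIRST of the second — conflict.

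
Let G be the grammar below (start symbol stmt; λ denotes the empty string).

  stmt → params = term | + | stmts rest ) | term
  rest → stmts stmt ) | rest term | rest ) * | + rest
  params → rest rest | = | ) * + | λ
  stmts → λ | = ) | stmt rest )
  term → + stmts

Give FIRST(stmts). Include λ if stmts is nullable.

{ ), +, =, λ }

stmts → λ contributes λ.
stmts → = ) contributes {=}.
From stmts → stmt rest ): add FIRST(stmt) = { ), +, = }.
Union: FIRST(stmts) = { ), +, =, λ }.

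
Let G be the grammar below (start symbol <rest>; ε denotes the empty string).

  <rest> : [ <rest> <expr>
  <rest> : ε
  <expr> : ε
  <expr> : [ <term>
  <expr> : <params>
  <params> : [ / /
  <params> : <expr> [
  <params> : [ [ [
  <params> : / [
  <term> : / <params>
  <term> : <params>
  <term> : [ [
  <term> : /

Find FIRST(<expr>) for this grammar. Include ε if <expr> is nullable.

{ /, [, ε }

<expr> : ε contributes ε.
<expr> : [ <term> contributes {[}.
From <expr> : <params>: add FIRST(<params>) = { /, [ }.
Union: FIRST(<expr>) = { /, [, ε }.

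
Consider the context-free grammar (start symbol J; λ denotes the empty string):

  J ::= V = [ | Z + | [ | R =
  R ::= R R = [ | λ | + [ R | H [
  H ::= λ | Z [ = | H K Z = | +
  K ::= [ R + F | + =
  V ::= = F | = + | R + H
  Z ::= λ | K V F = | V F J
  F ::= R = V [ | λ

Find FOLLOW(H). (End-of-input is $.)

In R ::= H [: add FIRST([) = { [ }.
In H ::= H K Z =: add FIRST(K Z =) = { +, [ }.
In V ::= R + H: H is at the end, add FOLLOW(V) = { +, =, [ }.
Union: FOLLOW(H) = { +, =, [ }.

{ +, =, [ }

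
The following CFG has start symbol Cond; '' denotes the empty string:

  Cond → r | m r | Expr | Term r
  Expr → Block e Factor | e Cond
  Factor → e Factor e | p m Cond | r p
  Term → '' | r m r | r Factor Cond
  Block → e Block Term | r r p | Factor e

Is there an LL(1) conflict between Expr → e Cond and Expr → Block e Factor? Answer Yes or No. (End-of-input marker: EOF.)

Yes

FIRST(e Cond) = { e } and FIRST(Block e Factor) = { e, p, r }.
Both contain e, so the two alternatives are not disjoint — LL(1) conflict.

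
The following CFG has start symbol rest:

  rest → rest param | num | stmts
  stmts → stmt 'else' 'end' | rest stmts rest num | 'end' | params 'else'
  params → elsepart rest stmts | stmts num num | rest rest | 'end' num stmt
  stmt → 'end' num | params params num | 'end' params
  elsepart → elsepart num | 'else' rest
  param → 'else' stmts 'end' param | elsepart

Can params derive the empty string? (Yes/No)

No nonterminal in this grammar is nullable.
No production of params has an RHS whose symbols are all nullable, so params is not nullable.

No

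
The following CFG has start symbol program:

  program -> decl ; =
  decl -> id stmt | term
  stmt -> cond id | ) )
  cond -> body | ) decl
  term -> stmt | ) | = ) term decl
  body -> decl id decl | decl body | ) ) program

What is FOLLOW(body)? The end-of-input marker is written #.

{ id }

In cond -> body: body is at the end, add FOLLOW(cond) = { id }.
In body -> decl body: body is at the end, add FOLLOW(body) = { id }.
Union: FOLLOW(body) = { id }.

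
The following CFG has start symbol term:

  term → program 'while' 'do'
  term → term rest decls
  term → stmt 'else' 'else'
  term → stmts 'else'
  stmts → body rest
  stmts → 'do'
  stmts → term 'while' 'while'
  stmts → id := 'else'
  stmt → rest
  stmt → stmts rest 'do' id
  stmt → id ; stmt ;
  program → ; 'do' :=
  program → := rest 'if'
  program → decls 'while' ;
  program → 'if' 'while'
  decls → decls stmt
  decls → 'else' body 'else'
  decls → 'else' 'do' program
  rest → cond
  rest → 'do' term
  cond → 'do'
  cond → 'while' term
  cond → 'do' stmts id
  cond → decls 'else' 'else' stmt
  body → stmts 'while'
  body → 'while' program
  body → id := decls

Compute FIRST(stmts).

{ 'do', 'else', 'if', 'while', :=, ;, id }

From stmts → body rest: add FIRST(body) = { 'do', 'else', 'if', 'while', :=, ;, id }.
stmts → 'do' contributes {'do'}.
From stmts → term 'while' 'while': add FIRST(term) = { 'do', 'else', 'if', 'while', :=, ;, id }.
stmts → id := 'else' contributes {id}.
Union: FIRST(stmts) = { 'do', 'else', 'if', 'while', :=, ;, id }.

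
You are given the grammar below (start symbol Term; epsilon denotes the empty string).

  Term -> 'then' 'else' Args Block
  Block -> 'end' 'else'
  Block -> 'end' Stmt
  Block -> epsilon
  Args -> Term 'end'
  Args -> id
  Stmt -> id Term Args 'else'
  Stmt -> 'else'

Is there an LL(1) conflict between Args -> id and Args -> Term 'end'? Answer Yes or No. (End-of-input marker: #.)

No

FIRST(id) = { id } and FIRST(Term 'end') = { 'then' }.
The FIRST sets are disjoint and neither alternative is nullable — no conflict.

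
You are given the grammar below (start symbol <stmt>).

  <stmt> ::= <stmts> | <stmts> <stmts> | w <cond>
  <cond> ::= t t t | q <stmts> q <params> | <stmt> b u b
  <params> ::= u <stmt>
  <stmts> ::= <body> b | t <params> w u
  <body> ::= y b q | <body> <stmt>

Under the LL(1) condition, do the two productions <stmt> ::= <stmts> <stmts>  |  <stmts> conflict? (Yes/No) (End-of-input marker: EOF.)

Yes

FIRST(<stmts> <stmts>) = { t, y } and FIRST(<stmts>) = { t, y }.
Both contain t, so the two alternatives are not disjoint — LL(1) conflict.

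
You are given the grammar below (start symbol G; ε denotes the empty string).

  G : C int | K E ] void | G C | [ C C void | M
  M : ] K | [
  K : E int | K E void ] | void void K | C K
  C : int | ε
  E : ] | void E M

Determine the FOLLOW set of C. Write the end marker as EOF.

In G : C int: add FIRST(int) = { int }.
In G : G C: C is at the end, add FOLLOW(G) = { EOF, int }.
In G : [ C C void: add FIRST(C void) = { int, void }.
In G : [ C C void: add FIRST(void) = { void }.
In K : C K: add FIRST(K) = { ], int, void }.
Union: FOLLOW(C) = { EOF, ], int, void }.

{ EOF, ], int, void }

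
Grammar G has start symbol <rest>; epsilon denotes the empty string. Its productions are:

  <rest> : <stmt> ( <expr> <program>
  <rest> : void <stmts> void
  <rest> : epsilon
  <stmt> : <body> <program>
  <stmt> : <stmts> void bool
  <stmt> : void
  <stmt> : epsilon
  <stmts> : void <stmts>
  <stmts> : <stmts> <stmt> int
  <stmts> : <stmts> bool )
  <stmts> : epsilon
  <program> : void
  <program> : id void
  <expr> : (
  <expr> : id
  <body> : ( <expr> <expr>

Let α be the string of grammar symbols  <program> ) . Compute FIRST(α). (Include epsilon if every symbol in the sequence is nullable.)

{ id, void }

Add FIRST(<program>) = { id, void }; <program> is not nullable, stop.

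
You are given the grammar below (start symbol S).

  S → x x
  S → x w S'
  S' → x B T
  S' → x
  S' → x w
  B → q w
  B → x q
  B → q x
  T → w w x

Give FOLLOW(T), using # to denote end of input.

In S' → x B T: T is at the end, add FOLLOW(S') = { # }.
Union: FOLLOW(T) = { # }.

{ # }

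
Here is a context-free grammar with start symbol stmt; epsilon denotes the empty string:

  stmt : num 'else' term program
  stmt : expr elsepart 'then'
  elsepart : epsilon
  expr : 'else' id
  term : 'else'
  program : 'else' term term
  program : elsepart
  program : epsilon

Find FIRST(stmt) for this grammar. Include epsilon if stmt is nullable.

{ 'else', num }

stmt : num 'else' term program contributes {num}.
From stmt : expr elsepart 'then': add FIRST(expr) = { 'else' }.
Union: FIRST(stmt) = { 'else', num }.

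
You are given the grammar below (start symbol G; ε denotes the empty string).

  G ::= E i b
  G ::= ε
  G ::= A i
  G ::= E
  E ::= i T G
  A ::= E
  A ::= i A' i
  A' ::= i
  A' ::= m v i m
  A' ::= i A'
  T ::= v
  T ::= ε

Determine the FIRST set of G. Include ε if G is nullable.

{ i, ε }

From G ::= E i b: add FIRST(E) = { i }.
G ::= ε contributes ε.
From G ::= A i: add FIRST(A) = { i }.
From G ::= E: add FIRST(E) = { i }.
Union: FIRST(G) = { i, ε }.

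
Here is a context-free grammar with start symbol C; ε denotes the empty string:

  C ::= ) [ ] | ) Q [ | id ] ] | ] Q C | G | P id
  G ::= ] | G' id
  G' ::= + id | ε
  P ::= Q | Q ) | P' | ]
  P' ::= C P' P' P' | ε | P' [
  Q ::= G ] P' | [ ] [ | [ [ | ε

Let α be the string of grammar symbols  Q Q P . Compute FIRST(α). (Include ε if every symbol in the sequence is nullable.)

Add FIRST(Q)\{ε} = { +, [, ], id }; Q is nullable, continue.
Add FIRST(Q)\{ε} = { +, [, ], id }; Q is nullable, continue.
Add FIRST(P)\{ε} = { ), +, [, ], id }; P is nullable, continue.
Every symbol is nullable, so include ε.

{ ), +, [, ], id, ε }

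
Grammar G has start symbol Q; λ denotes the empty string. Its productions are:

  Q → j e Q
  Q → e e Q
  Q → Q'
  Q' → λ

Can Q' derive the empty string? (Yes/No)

Yes

Q' has an λ-production, so Q' ⇒ λ.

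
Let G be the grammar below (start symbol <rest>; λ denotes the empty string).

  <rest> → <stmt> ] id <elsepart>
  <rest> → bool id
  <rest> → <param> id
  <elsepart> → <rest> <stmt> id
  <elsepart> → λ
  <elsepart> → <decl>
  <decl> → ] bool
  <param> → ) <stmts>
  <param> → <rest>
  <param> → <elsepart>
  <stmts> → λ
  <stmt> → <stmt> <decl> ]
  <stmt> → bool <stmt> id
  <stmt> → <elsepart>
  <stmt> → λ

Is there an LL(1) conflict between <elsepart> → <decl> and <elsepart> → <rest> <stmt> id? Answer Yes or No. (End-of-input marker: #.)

FIRST(<decl>) = { ] } and FIRST(<rest> <stmt> id) = { ), ], bool, id }.
Both contain ], so the two alternatives are not disjoint — LL(1) conflict.

Yes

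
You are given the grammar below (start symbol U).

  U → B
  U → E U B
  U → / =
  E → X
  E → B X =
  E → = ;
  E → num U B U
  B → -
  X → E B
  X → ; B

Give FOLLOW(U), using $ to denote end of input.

U is the start symbol, so $ ∈ FOLLOW(U).
In U → E U B: add FIRST(B) = { - }.
In E → num U B U: add FIRST(B U) = { - }.
In E → num U B U: U is at the end, add FOLLOW(E) = { -, /, ;, =, num }.
Union: FOLLOW(U) = { $, -, /, ;, =, num }.

{ $, -, /, ;, =, num }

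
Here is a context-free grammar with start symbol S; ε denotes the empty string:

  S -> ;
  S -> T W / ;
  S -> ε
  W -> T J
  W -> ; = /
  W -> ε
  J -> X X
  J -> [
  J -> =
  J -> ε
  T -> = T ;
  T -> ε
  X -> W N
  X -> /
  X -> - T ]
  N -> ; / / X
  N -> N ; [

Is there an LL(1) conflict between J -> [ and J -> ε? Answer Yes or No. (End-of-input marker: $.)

FIRST([) = { [ } and FIRST(ε) = { ε }.
The second is nullable but FOLLOW(J) = { /, ; } is disjoint from FIRST of the first.

No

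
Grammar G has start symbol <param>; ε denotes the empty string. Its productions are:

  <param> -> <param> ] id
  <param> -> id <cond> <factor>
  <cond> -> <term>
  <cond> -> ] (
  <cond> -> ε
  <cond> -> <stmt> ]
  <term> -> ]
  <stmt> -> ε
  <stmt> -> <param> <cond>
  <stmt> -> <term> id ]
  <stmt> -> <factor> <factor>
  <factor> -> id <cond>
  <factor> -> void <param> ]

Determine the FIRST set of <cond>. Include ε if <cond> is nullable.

{ ], id, void, ε }

From <cond> -> <term>: add FIRST(<term>) = { ] }.
<cond> -> ] ( contributes {]}.
<cond> -> ε contributes ε.
From <cond> -> <stmt> ]: <stmt> nullable, take FIRST(<stmt>) ∪ {]} = { ], id, void }.
Union: FIRST(<cond>) = { ], id, void, ε }.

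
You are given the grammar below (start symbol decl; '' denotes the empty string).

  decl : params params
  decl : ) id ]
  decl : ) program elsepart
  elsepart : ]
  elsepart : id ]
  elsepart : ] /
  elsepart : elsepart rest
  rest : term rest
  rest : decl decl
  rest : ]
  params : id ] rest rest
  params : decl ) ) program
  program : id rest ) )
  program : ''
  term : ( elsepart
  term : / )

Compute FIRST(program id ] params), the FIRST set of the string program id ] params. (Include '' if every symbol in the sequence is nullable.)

{ id }

Add FIRST(program)\{''} = { id }; program is nullable, continue.
id is a terminal; add {id} and stop.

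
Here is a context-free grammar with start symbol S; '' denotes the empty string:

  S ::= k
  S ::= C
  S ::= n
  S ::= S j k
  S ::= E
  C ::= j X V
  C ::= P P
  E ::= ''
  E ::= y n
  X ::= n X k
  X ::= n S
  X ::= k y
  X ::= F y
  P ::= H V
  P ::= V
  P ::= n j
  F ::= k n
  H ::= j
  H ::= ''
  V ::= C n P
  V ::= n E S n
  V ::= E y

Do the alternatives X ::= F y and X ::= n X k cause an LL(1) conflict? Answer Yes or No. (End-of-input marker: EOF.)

FIRST(F y) = { k } and FIRST(n X k) = { n }.
The FIRST sets are disjoint and neither alternative is nullable — no conflict.

No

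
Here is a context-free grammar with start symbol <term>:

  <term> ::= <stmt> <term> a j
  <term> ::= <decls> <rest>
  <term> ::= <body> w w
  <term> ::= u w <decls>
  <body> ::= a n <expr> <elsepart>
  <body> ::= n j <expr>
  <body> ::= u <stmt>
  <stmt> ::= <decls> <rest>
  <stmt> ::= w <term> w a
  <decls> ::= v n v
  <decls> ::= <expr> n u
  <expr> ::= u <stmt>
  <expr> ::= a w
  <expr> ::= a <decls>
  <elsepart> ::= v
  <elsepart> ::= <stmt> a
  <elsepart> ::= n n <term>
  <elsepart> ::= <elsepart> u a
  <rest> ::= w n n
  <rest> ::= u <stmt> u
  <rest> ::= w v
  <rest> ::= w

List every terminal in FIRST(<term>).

From <term> ::= <stmt> <term> a j: add FIRST(<stmt>) = { a, u, v, w }.
From <term> ::= <decls> <rest>: add FIRST(<decls>) = { a, u, v }.
From <term> ::= <body> w w: add FIRST(<body>) = { a, n, u }.
<term> ::= u w <decls> contributes {u}.
Union: FIRST(<term>) = { a, n, u, v, w }.

{ a, n, u, v, w }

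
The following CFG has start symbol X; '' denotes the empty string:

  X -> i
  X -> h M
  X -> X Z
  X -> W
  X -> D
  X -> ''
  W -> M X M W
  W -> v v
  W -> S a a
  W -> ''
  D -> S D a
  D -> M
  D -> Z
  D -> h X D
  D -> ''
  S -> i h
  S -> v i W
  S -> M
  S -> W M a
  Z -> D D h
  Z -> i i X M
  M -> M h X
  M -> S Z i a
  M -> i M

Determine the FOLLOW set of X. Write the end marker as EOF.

X is the start symbol, so EOF ∈ FOLLOW(X).
In X -> X Z: add FIRST(Z) = { h, i, v }.
In W -> M X M W: add FIRST(M W) = { i, v }.
In D -> h X D: add FIRST(D)\{''} = { h, i, v }.
  Since D is nullable, also add FOLLOW(D) = { EOF, a, h, i, v }.
In Z -> i i X M: add FIRST(M) = { i, v }.
In M -> M h X: X is at the end, add FOLLOW(M) = { EOF, a, h, i, v }.
Union: FOLLOW(X) = { EOF, a, h, i, v }.

{ EOF, a, h, i, v }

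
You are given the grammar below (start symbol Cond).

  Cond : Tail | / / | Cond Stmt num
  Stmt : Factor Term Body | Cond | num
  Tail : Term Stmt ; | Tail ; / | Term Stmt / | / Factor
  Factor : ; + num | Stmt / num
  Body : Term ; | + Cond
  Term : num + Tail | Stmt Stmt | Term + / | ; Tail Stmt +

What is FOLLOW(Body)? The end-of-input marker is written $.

In Stmt : Factor Term Body: Body is at the end, add FOLLOW(Stmt) = { +, /, ;, num }.
Union: FOLLOW(Body) = { +, /, ;, num }.

{ +, /, ;, num }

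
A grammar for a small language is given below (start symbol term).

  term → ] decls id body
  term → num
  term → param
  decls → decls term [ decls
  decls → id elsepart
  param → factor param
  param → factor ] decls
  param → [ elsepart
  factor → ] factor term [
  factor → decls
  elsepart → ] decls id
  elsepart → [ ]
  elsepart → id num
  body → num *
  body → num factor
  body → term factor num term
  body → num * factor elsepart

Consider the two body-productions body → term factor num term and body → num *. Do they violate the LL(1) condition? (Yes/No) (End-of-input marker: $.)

FIRST(term factor num term) = { [, ], id, num } and FIRST(num *) = { num }.
Both contain num, so the two alternatives are not disjoint — LL(1) conflict.

Yes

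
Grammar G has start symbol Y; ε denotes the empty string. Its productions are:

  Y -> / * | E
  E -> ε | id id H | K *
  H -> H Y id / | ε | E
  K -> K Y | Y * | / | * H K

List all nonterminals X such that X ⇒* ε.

{ E, H, Y }

Directly nullable (have an ε-production): E, H.
Y -> E with every symbol nullable, so Y is nullable.
No other nonterminal has a production whose RHS symbols are all nullable.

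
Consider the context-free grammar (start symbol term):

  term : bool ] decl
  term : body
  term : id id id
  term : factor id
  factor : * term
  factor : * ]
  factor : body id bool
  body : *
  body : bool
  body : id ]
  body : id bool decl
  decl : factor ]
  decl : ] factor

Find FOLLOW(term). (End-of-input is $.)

{ $, ], id }

term is the start symbol, so $ ∈ FOLLOW(term).
In factor : * term: term is at the end, add FOLLOW(factor) = { $, ], id }.
Union: FOLLOW(term) = { $, ], id }.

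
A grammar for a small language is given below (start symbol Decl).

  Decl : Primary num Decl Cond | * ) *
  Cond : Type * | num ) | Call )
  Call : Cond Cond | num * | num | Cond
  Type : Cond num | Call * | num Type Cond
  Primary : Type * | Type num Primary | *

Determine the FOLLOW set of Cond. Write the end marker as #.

{ #, ), *, num }

In Decl : Primary num Decl Cond: Cond is at the end, add FOLLOW(Decl) = { #, num }.
In Call : Cond Cond: add FIRST(Cond) = { num }.
In Call : Cond Cond: Cond is at the end, add FOLLOW(Call) = { ), * }.
In Call : Cond: Cond is at the end, add FOLLOW(Call) = { ), * }.
In Type : Cond num: add FIRST(num) = { num }.
In Type : num Type Cond: Cond is at the end, add FOLLOW(Type) = { *, num }.
Union: FOLLOW(Cond) = { #, ), *, num }.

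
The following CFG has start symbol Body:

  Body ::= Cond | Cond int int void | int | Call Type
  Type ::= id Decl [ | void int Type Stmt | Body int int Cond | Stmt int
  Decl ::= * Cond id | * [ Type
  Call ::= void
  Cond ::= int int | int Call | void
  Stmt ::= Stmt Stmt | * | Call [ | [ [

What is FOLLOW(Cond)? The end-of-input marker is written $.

In Body ::= Cond: Cond is at the end, add FOLLOW(Body) = { $, int }.
In Body ::= Cond int int void: add FIRST(int int void) = { int }.
In Type ::= Body int int Cond: Cond is at the end, add FOLLOW(Type) = { $, *, [, int, void }.
In Decl ::= * Cond id: add FIRST(id) = { id }.
Union: FOLLOW(Cond) = { $, *, [, id, int, void }.

{ $, *, [, id, int, void }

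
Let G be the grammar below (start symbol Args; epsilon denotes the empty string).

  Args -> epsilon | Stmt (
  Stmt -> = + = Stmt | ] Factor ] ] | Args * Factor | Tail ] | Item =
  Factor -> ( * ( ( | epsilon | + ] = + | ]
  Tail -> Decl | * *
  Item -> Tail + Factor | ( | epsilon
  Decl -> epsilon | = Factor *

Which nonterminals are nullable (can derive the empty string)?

{ Args, Decl, Factor, Item, Tail }

Directly nullable (have an epsilon-production): Args, Factor, Item, Decl.
Tail -> Decl with every symbol nullable, so Tail is nullable.
No other nonterminal has a production whose RHS symbols are all nullable.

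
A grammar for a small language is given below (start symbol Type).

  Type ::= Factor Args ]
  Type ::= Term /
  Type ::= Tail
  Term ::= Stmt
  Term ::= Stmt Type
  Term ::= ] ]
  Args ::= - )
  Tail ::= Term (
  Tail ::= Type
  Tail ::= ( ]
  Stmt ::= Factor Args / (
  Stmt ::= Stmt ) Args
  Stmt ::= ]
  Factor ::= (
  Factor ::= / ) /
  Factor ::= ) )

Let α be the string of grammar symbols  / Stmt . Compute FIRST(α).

/ is a terminal; add {/} and stop.

{ / }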